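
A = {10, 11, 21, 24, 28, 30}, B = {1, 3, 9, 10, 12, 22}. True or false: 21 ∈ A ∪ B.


A = {10, 11, 21, 24, 28, 30}, B = {1, 3, 9, 10, 12, 22}
A ∪ B = all elements in A or B
A ∪ B = {1, 3, 9, 10, 11, 12, 21, 22, 24, 28, 30}
Checking if 21 ∈ A ∪ B
21 is in A ∪ B → True

21 ∈ A ∪ B


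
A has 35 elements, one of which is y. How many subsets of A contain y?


Subsets of A containing y correspond to subsets of A \ {y}, which has 34 elements.
Count = 2^(n-1) = 2^34
= 17179869184

Number of subsets containing y = 17179869184


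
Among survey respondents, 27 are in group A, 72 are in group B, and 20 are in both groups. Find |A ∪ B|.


|A ∪ B| = |A| + |B| - |A ∩ B|
= 27 + 72 - 20
= 79

|A ∪ B| = 79


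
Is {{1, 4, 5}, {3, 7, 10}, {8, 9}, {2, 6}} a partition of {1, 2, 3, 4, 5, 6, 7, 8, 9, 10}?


A partition requires: (1) non-empty parts, (2) pairwise disjoint, (3) union = U
Parts: {1, 4, 5}, {3, 7, 10}, {8, 9}, {2, 6}
Union of parts: {1, 2, 3, 4, 5, 6, 7, 8, 9, 10}
U = {1, 2, 3, 4, 5, 6, 7, 8, 9, 10}
All non-empty? True
Pairwise disjoint? True
Covers U? True

Yes, valid partition


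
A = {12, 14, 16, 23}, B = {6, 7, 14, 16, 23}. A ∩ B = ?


A ∩ B = elements in both A and B
A = {12, 14, 16, 23}
B = {6, 7, 14, 16, 23}
A ∩ B = {14, 16, 23}

A ∩ B = {14, 16, 23}


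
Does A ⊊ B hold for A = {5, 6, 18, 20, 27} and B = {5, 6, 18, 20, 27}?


A ⊂ B requires: A ⊆ B AND A ≠ B.
A ⊆ B? Yes
A = B? Yes
A = B, so A is not a PROPER subset.

No, A is not a proper subset of B


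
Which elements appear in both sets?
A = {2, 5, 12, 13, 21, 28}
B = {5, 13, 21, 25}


A ∩ B = elements in both A and B
A = {2, 5, 12, 13, 21, 28}
B = {5, 13, 21, 25}
A ∩ B = {5, 13, 21}

A ∩ B = {5, 13, 21}


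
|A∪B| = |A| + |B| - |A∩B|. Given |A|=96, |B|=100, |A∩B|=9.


|A ∪ B| = |A| + |B| - |A ∩ B|
= 96 + 100 - 9
= 187

|A ∪ B| = 187


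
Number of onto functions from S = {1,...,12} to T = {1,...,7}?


n = |S| = 12, k = |T| = 7. Surjections via inclusion-exclusion:
S(n,k) = Σ(-1)^i × C(k,i) × (k-i)^n, i=0 to k
i=0: (-1)^0×C(7,0)×7^12 = 13841287201
i=1: (-1)^1×C(7,1)×6^12 = -15237476352
i=2: (-1)^2×C(7,2)×5^12 = 5126953125
i=3: (-1)^3×C(7,3)×4^12 = -587202560
i=4: (-1)^4×C(7,4)×3^12 = 18600435
i=5: (-1)^5×C(7,5)×2^12 = -86016
i=6: (-1)^6×C(7,6)×1^12 = 7
i=7: (-1)^7×C(7,7)×0^12 = 0
Total = 3162075840

Number of surjections = 3162075840


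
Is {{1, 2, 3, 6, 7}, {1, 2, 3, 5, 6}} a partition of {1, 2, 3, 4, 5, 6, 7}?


A partition requires: (1) non-empty parts, (2) pairwise disjoint, (3) union = U
Parts: {1, 2, 3, 6, 7}, {1, 2, 3, 5, 6}
Union of parts: {1, 2, 3, 5, 6, 7}
U = {1, 2, 3, 4, 5, 6, 7}
All non-empty? True
Pairwise disjoint? False
Covers U? False

No, not a valid partition


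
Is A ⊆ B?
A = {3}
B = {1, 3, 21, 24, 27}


A ⊆ B means every element of A is in B.
All elements of A are in B.
So A ⊆ B.

Yes, A ⊆ B


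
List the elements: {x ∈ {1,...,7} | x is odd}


Checking each candidate:
Condition: odd numbers in {1,...,7}
Result = {1, 3, 5, 7}

{1, 3, 5, 7}


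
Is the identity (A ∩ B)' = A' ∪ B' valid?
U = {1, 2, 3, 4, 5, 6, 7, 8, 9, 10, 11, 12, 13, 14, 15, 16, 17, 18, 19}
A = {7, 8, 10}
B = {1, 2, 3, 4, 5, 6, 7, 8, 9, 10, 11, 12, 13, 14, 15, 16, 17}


LHS: A ∩ B = {7, 8, 10}
(A ∩ B)' = U \ (A ∩ B) = {1, 2, 3, 4, 5, 6, 9, 11, 12, 13, 14, 15, 16, 17, 18, 19}
A' = {1, 2, 3, 4, 5, 6, 9, 11, 12, 13, 14, 15, 16, 17, 18, 19}, B' = {18, 19}
Claimed RHS: A' ∪ B' = {1, 2, 3, 4, 5, 6, 9, 11, 12, 13, 14, 15, 16, 17, 18, 19}
Identity is VALID: LHS = RHS = {1, 2, 3, 4, 5, 6, 9, 11, 12, 13, 14, 15, 16, 17, 18, 19} ✓

Identity is valid. (A ∩ B)' = A' ∪ B' = {1, 2, 3, 4, 5, 6, 9, 11, 12, 13, 14, 15, 16, 17, 18, 19}


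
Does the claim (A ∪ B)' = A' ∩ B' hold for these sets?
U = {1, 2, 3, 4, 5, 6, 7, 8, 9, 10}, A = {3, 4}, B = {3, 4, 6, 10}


LHS: A ∪ B = {3, 4, 6, 10}
(A ∪ B)' = U \ (A ∪ B) = {1, 2, 5, 7, 8, 9}
A' = {1, 2, 5, 6, 7, 8, 9, 10}, B' = {1, 2, 5, 7, 8, 9}
Claimed RHS: A' ∩ B' = {1, 2, 5, 7, 8, 9}
Identity is VALID: LHS = RHS = {1, 2, 5, 7, 8, 9} ✓

Identity is valid. (A ∪ B)' = A' ∩ B' = {1, 2, 5, 7, 8, 9}


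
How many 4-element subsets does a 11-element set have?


C(n,k) = n! / (k!(n-k)!)
C(11,4) = 11! / (4!7!)
= 330

C(11,4) = 330


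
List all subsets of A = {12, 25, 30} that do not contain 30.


A subset of A that omits 30 is a subset of A \ {30}, so there are 2^(n-1) = 2^2 = 4 of them.
Subsets excluding 30: ∅, {12}, {25}, {12, 25}

Subsets excluding 30 (4 total): ∅, {12}, {25}, {12, 25}


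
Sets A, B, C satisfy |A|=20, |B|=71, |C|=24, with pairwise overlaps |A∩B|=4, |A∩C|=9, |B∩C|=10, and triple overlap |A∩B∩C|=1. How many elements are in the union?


|A∪B∪C| = |A|+|B|+|C| - |A∩B|-|A∩C|-|B∩C| + |A∩B∩C|
= 20+71+24 - 4-9-10 + 1
= 115 - 23 + 1
= 93

|A ∪ B ∪ C| = 93


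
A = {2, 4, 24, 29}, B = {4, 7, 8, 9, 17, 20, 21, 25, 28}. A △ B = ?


A △ B = (A \ B) ∪ (B \ A) = elements in exactly one of A or B
A \ B = {2, 24, 29}
B \ A = {7, 8, 9, 17, 20, 21, 25, 28}
A △ B = {2, 7, 8, 9, 17, 20, 21, 24, 25, 28, 29}

A △ B = {2, 7, 8, 9, 17, 20, 21, 24, 25, 28, 29}


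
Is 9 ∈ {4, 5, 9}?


A = {4, 5, 9}
Checking if 9 is in A
9 is in A → True

9 ∈ A


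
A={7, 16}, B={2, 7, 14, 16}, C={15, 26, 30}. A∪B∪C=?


A ∪ B = {2, 7, 14, 16}
(A ∪ B) ∪ C = {2, 7, 14, 15, 16, 26, 30}

A ∪ B ∪ C = {2, 7, 14, 15, 16, 26, 30}


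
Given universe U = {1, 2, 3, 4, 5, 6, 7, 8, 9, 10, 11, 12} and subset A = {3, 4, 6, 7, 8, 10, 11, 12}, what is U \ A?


Aᶜ = U \ A = elements in U but not in A
U = {1, 2, 3, 4, 5, 6, 7, 8, 9, 10, 11, 12}
A = {3, 4, 6, 7, 8, 10, 11, 12}
Aᶜ = {1, 2, 5, 9}

Aᶜ = {1, 2, 5, 9}


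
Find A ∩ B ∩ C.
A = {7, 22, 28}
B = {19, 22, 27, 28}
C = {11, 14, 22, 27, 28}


A ∩ B = {22, 28}
(A ∩ B) ∩ C = {22, 28}

A ∩ B ∩ C = {22, 28}


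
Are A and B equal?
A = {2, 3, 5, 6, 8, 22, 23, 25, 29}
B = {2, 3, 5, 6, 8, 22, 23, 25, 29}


Two sets are equal iff they have exactly the same elements.
A = {2, 3, 5, 6, 8, 22, 23, 25, 29}
B = {2, 3, 5, 6, 8, 22, 23, 25, 29}
Same elements → A = B

Yes, A = B


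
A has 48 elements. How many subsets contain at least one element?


Total subsets = 2^n = 2^48 = 281474976710656
Non-empty subsets exclude the empty set: 2^n - 1
= 281474976710656 - 1
= 281474976710655

Number of non-empty subsets = 281474976710655


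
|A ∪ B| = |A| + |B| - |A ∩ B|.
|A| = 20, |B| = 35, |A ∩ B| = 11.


|A ∪ B| = |A| + |B| - |A ∩ B|
= 20 + 35 - 11
= 44

|A ∪ B| = 44


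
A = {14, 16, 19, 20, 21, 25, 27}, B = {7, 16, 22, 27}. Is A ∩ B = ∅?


Disjoint means A ∩ B = ∅.
A ∩ B = {16, 27}
A ∩ B ≠ ∅, so A and B are NOT disjoint.

No, A and B are not disjoint (A ∩ B = {16, 27})


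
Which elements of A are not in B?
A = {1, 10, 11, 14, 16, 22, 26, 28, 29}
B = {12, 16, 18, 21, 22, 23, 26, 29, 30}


A \ B = elements in A but not in B
A = {1, 10, 11, 14, 16, 22, 26, 28, 29}
B = {12, 16, 18, 21, 22, 23, 26, 29, 30}
Remove from A any elements in B
A \ B = {1, 10, 11, 14, 28}

A \ B = {1, 10, 11, 14, 28}


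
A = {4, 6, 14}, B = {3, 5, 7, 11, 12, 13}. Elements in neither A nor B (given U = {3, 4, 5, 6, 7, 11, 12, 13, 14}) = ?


A = {4, 6, 14}
B = {3, 5, 7, 11, 12, 13}
Region: in neither A nor B (given U = {3, 4, 5, 6, 7, 11, 12, 13, 14})
Elements: ∅

Elements in neither A nor B (given U = {3, 4, 5, 6, 7, 11, 12, 13, 14}): ∅


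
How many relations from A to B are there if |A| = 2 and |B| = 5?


A relation from A to B is any subset of A × B.
|A × B| = 2 × 5 = 10
# relations = 2^|A × B| = 2^10 = 1024

Number of relations = 1024


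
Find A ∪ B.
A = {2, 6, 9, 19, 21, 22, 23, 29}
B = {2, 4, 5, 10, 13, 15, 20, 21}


A ∪ B = all elements in A or B (or both)
A = {2, 6, 9, 19, 21, 22, 23, 29}
B = {2, 4, 5, 10, 13, 15, 20, 21}
A ∪ B = {2, 4, 5, 6, 9, 10, 13, 15, 19, 20, 21, 22, 23, 29}

A ∪ B = {2, 4, 5, 6, 9, 10, 13, 15, 19, 20, 21, 22, 23, 29}


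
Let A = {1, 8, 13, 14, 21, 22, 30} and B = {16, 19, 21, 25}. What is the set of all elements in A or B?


A ∪ B = all elements in A or B (or both)
A = {1, 8, 13, 14, 21, 22, 30}
B = {16, 19, 21, 25}
A ∪ B = {1, 8, 13, 14, 16, 19, 21, 22, 25, 30}

A ∪ B = {1, 8, 13, 14, 16, 19, 21, 22, 25, 30}


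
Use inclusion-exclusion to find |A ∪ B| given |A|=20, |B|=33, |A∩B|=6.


|A ∪ B| = |A| + |B| - |A ∩ B|
= 20 + 33 - 6
= 47

|A ∪ B| = 47


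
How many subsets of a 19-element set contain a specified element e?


Subsets of A containing e correspond to subsets of A \ {e}, which has 18 elements.
Count = 2^(n-1) = 2^18
= 262144

Number of subsets containing e = 262144


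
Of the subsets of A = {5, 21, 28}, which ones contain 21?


A subset of A contains 21 iff the remaining 2 elements form any subset of A \ {21}.
Count: 2^(n-1) = 2^2 = 4
Subsets containing 21: {21}, {5, 21}, {21, 28}, {5, 21, 28}

Subsets containing 21 (4 total): {21}, {5, 21}, {21, 28}, {5, 21, 28}


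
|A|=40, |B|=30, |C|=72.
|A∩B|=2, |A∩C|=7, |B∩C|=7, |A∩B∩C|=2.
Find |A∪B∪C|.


|A∪B∪C| = |A|+|B|+|C| - |A∩B|-|A∩C|-|B∩C| + |A∩B∩C|
= 40+30+72 - 2-7-7 + 2
= 142 - 16 + 2
= 128

|A ∪ B ∪ C| = 128


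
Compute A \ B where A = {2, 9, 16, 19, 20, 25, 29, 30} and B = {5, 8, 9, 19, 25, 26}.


A \ B = elements in A but not in B
A = {2, 9, 16, 19, 20, 25, 29, 30}
B = {5, 8, 9, 19, 25, 26}
Remove from A any elements in B
A \ B = {2, 16, 20, 29, 30}

A \ B = {2, 16, 20, 29, 30}


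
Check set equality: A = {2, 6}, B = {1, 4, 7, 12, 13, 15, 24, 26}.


Two sets are equal iff they have exactly the same elements.
A = {2, 6}
B = {1, 4, 7, 12, 13, 15, 24, 26}
Differences: {1, 2, 4, 6, 7, 12, 13, 15, 24, 26}
A ≠ B

No, A ≠ B


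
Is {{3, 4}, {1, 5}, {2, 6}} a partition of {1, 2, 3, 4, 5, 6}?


A partition requires: (1) non-empty parts, (2) pairwise disjoint, (3) union = U
Parts: {3, 4}, {1, 5}, {2, 6}
Union of parts: {1, 2, 3, 4, 5, 6}
U = {1, 2, 3, 4, 5, 6}
All non-empty? True
Pairwise disjoint? True
Covers U? True

Yes, valid partition


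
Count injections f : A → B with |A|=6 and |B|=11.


An injection sends each of |A| = 6 inputs to a distinct output in B.
# injections = |B|·(|B|-1)·…·(|B|-|A|+1) = 11! / (11 - 6)!
= 11 × 10 × 9 × 8 × 7 × 6
= 332640

Number of injections = 332640


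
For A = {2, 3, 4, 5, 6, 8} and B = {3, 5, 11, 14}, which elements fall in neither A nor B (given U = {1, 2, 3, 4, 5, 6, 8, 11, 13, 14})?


A = {2, 3, 4, 5, 6, 8}
B = {3, 5, 11, 14}
Region: in neither A nor B (given U = {1, 2, 3, 4, 5, 6, 8, 11, 13, 14})
Elements: {1, 13}

Elements in neither A nor B (given U = {1, 2, 3, 4, 5, 6, 8, 11, 13, 14}): {1, 13}


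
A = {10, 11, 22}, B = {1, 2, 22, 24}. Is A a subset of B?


A ⊆ B means every element of A is in B.
Elements in A not in B: {10, 11}
So A ⊄ B.

No, A ⊄ B


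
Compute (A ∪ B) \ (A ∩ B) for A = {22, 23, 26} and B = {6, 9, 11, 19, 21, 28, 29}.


A △ B = (A \ B) ∪ (B \ A) = elements in exactly one of A or B
A \ B = {22, 23, 26}
B \ A = {6, 9, 11, 19, 21, 28, 29}
A △ B = {6, 9, 11, 19, 21, 22, 23, 26, 28, 29}

A △ B = {6, 9, 11, 19, 21, 22, 23, 26, 28, 29}


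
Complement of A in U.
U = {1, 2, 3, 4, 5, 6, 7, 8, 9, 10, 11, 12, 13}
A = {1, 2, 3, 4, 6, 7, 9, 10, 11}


Aᶜ = U \ A = elements in U but not in A
U = {1, 2, 3, 4, 5, 6, 7, 8, 9, 10, 11, 12, 13}
A = {1, 2, 3, 4, 6, 7, 9, 10, 11}
Aᶜ = {5, 8, 12, 13}

Aᶜ = {5, 8, 12, 13}


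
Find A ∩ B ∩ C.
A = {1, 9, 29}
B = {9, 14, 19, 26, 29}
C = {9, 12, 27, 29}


A ∩ B = {9, 29}
(A ∩ B) ∩ C = {9, 29}

A ∩ B ∩ C = {9, 29}


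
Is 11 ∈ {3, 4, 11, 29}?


A = {3, 4, 11, 29}
Checking if 11 is in A
11 is in A → True

11 ∈ A


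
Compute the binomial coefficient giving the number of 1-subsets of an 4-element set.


C(n,k) = n! / (k!(n-k)!)
C(4,1) = 4! / (1!3!)
= 4

C(4,1) = 4


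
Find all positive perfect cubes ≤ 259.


Checking each candidate:
Condition: positive perfect cubes ≤ 259
Result = {1, 8, 27, 64, 125, 216}

{1, 8, 27, 64, 125, 216}


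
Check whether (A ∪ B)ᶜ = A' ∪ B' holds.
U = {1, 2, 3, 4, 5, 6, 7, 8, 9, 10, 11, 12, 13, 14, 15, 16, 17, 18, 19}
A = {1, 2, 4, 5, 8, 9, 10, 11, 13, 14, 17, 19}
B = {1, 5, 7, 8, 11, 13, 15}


LHS: A ∪ B = {1, 2, 4, 5, 7, 8, 9, 10, 11, 13, 14, 15, 17, 19}
(A ∪ B)' = U \ (A ∪ B) = {3, 6, 12, 16, 18}
A' = {3, 6, 7, 12, 15, 16, 18}, B' = {2, 3, 4, 6, 9, 10, 12, 14, 16, 17, 18, 19}
Claimed RHS: A' ∪ B' = {2, 3, 4, 6, 7, 9, 10, 12, 14, 15, 16, 17, 18, 19}
Identity is INVALID: LHS = {3, 6, 12, 16, 18} but the RHS claimed here equals {2, 3, 4, 6, 7, 9, 10, 12, 14, 15, 16, 17, 18, 19}. The correct form is (A ∪ B)' = A' ∩ B'.

Identity is invalid: (A ∪ B)' = {3, 6, 12, 16, 18} but A' ∪ B' = {2, 3, 4, 6, 7, 9, 10, 12, 14, 15, 16, 17, 18, 19}. The correct De Morgan law is (A ∪ B)' = A' ∩ B'.


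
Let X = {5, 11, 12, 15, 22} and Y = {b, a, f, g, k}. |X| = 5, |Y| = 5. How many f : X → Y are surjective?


n = |X| = 5, k = |Y| = 5. Surjections via inclusion-exclusion:
S(n,k) = Σ(-1)^i × C(k,i) × (k-i)^n, i=0 to k
i=0: (-1)^0×C(5,0)×5^5 = 3125
i=1: (-1)^1×C(5,1)×4^5 = -5120
i=2: (-1)^2×C(5,2)×3^5 = 2430
i=3: (-1)^3×C(5,3)×2^5 = -320
i=4: (-1)^4×C(5,4)×1^5 = 5
i=5: (-1)^5×C(5,5)×0^5 = 0
Total = 120

Number of surjections = 120


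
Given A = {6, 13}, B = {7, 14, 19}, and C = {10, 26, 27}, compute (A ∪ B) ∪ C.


A ∪ B = {6, 7, 13, 14, 19}
(A ∪ B) ∪ C = {6, 7, 10, 13, 14, 19, 26, 27}

A ∪ B ∪ C = {6, 7, 10, 13, 14, 19, 26, 27}


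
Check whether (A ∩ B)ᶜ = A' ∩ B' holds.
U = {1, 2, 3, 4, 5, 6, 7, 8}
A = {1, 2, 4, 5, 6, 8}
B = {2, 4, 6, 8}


LHS: A ∩ B = {2, 4, 6, 8}
(A ∩ B)' = U \ (A ∩ B) = {1, 3, 5, 7}
A' = {3, 7}, B' = {1, 3, 5, 7}
Claimed RHS: A' ∩ B' = {3, 7}
Identity is INVALID: LHS = {1, 3, 5, 7} but the RHS claimed here equals {3, 7}. The correct form is (A ∩ B)' = A' ∪ B'.

Identity is invalid: (A ∩ B)' = {1, 3, 5, 7} but A' ∩ B' = {3, 7}. The correct De Morgan law is (A ∩ B)' = A' ∪ B'.


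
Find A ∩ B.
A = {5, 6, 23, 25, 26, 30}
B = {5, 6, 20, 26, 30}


A ∩ B = elements in both A and B
A = {5, 6, 23, 25, 26, 30}
B = {5, 6, 20, 26, 30}
A ∩ B = {5, 6, 26, 30}

A ∩ B = {5, 6, 26, 30}


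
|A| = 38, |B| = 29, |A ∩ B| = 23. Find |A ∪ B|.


|A ∪ B| = |A| + |B| - |A ∩ B|
= 38 + 29 - 23
= 44

|A ∪ B| = 44


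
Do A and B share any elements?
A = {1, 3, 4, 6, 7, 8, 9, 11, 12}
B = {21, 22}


Disjoint means A ∩ B = ∅.
A ∩ B = ∅
A ∩ B = ∅, so A and B are disjoint.

No — A and B share no elements (A ∩ B = ∅), so they are disjoint


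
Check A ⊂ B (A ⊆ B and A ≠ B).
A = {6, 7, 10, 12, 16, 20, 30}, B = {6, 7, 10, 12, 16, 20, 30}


A ⊂ B requires: A ⊆ B AND A ≠ B.
A ⊆ B? Yes
A = B? Yes
A = B, so A is not a PROPER subset.

No, A is not a proper subset of B


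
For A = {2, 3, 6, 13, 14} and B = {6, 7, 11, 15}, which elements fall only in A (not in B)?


A = {2, 3, 6, 13, 14}
B = {6, 7, 11, 15}
Region: only in A (not in B)
Elements: {2, 3, 13, 14}

Elements only in A (not in B): {2, 3, 13, 14}


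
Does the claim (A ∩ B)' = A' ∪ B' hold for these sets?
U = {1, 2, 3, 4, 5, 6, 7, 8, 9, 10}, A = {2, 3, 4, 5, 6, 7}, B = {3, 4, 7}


LHS: A ∩ B = {3, 4, 7}
(A ∩ B)' = U \ (A ∩ B) = {1, 2, 5, 6, 8, 9, 10}
A' = {1, 8, 9, 10}, B' = {1, 2, 5, 6, 8, 9, 10}
Claimed RHS: A' ∪ B' = {1, 2, 5, 6, 8, 9, 10}
Identity is VALID: LHS = RHS = {1, 2, 5, 6, 8, 9, 10} ✓

Identity is valid. (A ∩ B)' = A' ∪ B' = {1, 2, 5, 6, 8, 9, 10}


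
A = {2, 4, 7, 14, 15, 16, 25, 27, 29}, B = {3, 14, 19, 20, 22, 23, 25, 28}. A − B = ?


A \ B = elements in A but not in B
A = {2, 4, 7, 14, 15, 16, 25, 27, 29}
B = {3, 14, 19, 20, 22, 23, 25, 28}
Remove from A any elements in B
A \ B = {2, 4, 7, 15, 16, 27, 29}

A \ B = {2, 4, 7, 15, 16, 27, 29}


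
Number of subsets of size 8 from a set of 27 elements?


C(n,k) = n! / (k!(n-k)!)
C(27,8) = 27! / (8!19!)
= 2220075

C(27,8) = 2220075


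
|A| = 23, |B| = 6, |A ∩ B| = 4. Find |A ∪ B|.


|A ∪ B| = |A| + |B| - |A ∩ B|
= 23 + 6 - 4
= 25

|A ∪ B| = 25


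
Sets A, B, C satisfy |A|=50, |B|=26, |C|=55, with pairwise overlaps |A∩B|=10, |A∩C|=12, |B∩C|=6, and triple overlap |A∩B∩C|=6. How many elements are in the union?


|A∪B∪C| = |A|+|B|+|C| - |A∩B|-|A∩C|-|B∩C| + |A∩B∩C|
= 50+26+55 - 10-12-6 + 6
= 131 - 28 + 6
= 109

|A ∪ B ∪ C| = 109


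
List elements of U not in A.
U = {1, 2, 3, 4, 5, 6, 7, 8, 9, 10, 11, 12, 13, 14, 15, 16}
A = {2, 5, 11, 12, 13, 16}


Aᶜ = U \ A = elements in U but not in A
U = {1, 2, 3, 4, 5, 6, 7, 8, 9, 10, 11, 12, 13, 14, 15, 16}
A = {2, 5, 11, 12, 13, 16}
Aᶜ = {1, 3, 4, 6, 7, 8, 9, 10, 14, 15}

Aᶜ = {1, 3, 4, 6, 7, 8, 9, 10, 14, 15}


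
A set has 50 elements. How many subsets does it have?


Number of subsets = 2^n
= 2^50
= 1125899906842624

|P(A)| = 1125899906842624


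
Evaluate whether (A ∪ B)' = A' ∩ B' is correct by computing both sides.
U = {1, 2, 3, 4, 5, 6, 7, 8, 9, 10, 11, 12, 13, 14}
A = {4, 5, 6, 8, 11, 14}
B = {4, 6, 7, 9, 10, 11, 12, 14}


LHS: A ∪ B = {4, 5, 6, 7, 8, 9, 10, 11, 12, 14}
(A ∪ B)' = U \ (A ∪ B) = {1, 2, 3, 13}
A' = {1, 2, 3, 7, 9, 10, 12, 13}, B' = {1, 2, 3, 5, 8, 13}
Claimed RHS: A' ∩ B' = {1, 2, 3, 13}
Identity is VALID: LHS = RHS = {1, 2, 3, 13} ✓

Identity is valid. (A ∪ B)' = A' ∩ B' = {1, 2, 3, 13}


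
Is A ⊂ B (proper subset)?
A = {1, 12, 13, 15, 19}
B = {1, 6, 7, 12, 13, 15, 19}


A ⊂ B requires: A ⊆ B AND A ≠ B.
A ⊆ B? Yes
A = B? No
A ⊂ B: Yes (A is a proper subset of B)

Yes, A ⊂ B


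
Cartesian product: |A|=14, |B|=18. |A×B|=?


|A × B| = |A| × |B|
= 14 × 18
= 252

|A × B| = 252


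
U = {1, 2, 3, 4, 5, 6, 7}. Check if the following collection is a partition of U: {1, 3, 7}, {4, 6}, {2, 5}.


A partition requires: (1) non-empty parts, (2) pairwise disjoint, (3) union = U
Parts: {1, 3, 7}, {4, 6}, {2, 5}
Union of parts: {1, 2, 3, 4, 5, 6, 7}
U = {1, 2, 3, 4, 5, 6, 7}
All non-empty? True
Pairwise disjoint? True
Covers U? True

Yes, valid partition


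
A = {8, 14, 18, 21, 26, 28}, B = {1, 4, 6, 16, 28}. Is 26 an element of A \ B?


A = {8, 14, 18, 21, 26, 28}, B = {1, 4, 6, 16, 28}
A \ B = elements in A but not in B
A \ B = {8, 14, 18, 21, 26}
Checking if 26 ∈ A \ B
26 is in A \ B → True

26 ∈ A \ B


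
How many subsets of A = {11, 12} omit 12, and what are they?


A subset of A that omits 12 is a subset of A \ {12}, so there are 2^(n-1) = 2^1 = 2 of them.
Subsets excluding 12: ∅, {11}

Subsets excluding 12 (2 total): ∅, {11}


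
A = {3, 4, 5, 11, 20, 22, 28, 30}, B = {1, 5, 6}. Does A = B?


Two sets are equal iff they have exactly the same elements.
A = {3, 4, 5, 11, 20, 22, 28, 30}
B = {1, 5, 6}
Differences: {1, 3, 4, 6, 11, 20, 22, 28, 30}
A ≠ B

No, A ≠ B


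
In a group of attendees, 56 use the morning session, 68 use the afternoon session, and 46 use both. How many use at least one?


|A ∪ B| = |A| + |B| - |A ∩ B|
= 56 + 68 - 46
= 78

|A ∪ B| = 78


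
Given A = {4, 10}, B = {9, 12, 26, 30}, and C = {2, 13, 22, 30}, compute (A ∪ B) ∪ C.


A ∪ B = {4, 9, 10, 12, 26, 30}
(A ∪ B) ∪ C = {2, 4, 9, 10, 12, 13, 22, 26, 30}

A ∪ B ∪ C = {2, 4, 9, 10, 12, 13, 22, 26, 30}


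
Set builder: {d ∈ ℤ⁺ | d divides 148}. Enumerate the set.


Checking each candidate:
Condition: positive divisors of 148
Result = {1, 2, 4, 37, 74, 148}

{1, 2, 4, 37, 74, 148}


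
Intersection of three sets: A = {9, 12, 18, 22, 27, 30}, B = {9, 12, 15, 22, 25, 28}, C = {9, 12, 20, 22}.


A ∩ B = {9, 12, 22}
(A ∩ B) ∩ C = {9, 12, 22}

A ∩ B ∩ C = {9, 12, 22}


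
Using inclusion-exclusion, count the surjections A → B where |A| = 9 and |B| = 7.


n = |A| = 9, k = |B| = 7. Surjections via inclusion-exclusion:
S(n,k) = Σ(-1)^i × C(k,i) × (k-i)^n, i=0 to k
i=0: (-1)^0×C(7,0)×7^9 = 40353607
i=1: (-1)^1×C(7,1)×6^9 = -70543872
i=2: (-1)^2×C(7,2)×5^9 = 41015625
i=3: (-1)^3×C(7,3)×4^9 = -9175040
i=4: (-1)^4×C(7,4)×3^9 = 688905
i=5: (-1)^5×C(7,5)×2^9 = -10752
i=6: (-1)^6×C(7,6)×1^9 = 7
i=7: (-1)^7×C(7,7)×0^9 = 0
Total = 2328480

Number of surjections = 2328480


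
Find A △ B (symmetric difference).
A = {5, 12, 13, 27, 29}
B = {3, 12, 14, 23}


A △ B = (A \ B) ∪ (B \ A) = elements in exactly one of A or B
A \ B = {5, 13, 27, 29}
B \ A = {3, 14, 23}
A △ B = {3, 5, 13, 14, 23, 27, 29}

A △ B = {3, 5, 13, 14, 23, 27, 29}


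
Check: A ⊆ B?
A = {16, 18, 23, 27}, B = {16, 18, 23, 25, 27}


A ⊆ B means every element of A is in B.
All elements of A are in B.
So A ⊆ B.

Yes, A ⊆ B


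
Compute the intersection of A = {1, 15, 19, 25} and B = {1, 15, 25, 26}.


A ∩ B = elements in both A and B
A = {1, 15, 19, 25}
B = {1, 15, 25, 26}
A ∩ B = {1, 15, 25}

A ∩ B = {1, 15, 25}


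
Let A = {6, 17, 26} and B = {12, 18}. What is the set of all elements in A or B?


A ∪ B = all elements in A or B (or both)
A = {6, 17, 26}
B = {12, 18}
A ∪ B = {6, 12, 17, 18, 26}

A ∪ B = {6, 12, 17, 18, 26}


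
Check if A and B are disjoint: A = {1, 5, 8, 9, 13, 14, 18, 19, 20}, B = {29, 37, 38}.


Disjoint means A ∩ B = ∅.
A ∩ B = ∅
A ∩ B = ∅, so A and B are disjoint.

Yes, A and B are disjoint


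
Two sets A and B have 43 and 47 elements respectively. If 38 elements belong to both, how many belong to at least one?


|A ∪ B| = |A| + |B| - |A ∩ B|
= 43 + 47 - 38
= 52

|A ∪ B| = 52


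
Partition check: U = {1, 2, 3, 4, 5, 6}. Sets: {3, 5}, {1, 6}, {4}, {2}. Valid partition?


A partition requires: (1) non-empty parts, (2) pairwise disjoint, (3) union = U
Parts: {3, 5}, {1, 6}, {4}, {2}
Union of parts: {1, 2, 3, 4, 5, 6}
U = {1, 2, 3, 4, 5, 6}
All non-empty? True
Pairwise disjoint? True
Covers U? True

Yes, valid partition


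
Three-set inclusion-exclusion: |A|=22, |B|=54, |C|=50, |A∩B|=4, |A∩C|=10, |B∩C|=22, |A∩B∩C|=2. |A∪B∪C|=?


|A∪B∪C| = |A|+|B|+|C| - |A∩B|-|A∩C|-|B∩C| + |A∩B∩C|
= 22+54+50 - 4-10-22 + 2
= 126 - 36 + 2
= 92

|A ∪ B ∪ C| = 92


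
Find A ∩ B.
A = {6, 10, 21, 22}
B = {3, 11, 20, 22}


A ∩ B = elements in both A and B
A = {6, 10, 21, 22}
B = {3, 11, 20, 22}
A ∩ B = {22}

A ∩ B = {22}


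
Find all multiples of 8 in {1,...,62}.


Checking each candidate:
Condition: multiples of 8 in {1,...,62}
Result = {8, 16, 24, 32, 40, 48, 56}

{8, 16, 24, 32, 40, 48, 56}


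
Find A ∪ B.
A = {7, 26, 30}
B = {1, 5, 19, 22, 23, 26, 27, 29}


A ∪ B = all elements in A or B (or both)
A = {7, 26, 30}
B = {1, 5, 19, 22, 23, 26, 27, 29}
A ∪ B = {1, 5, 7, 19, 22, 23, 26, 27, 29, 30}

A ∪ B = {1, 5, 7, 19, 22, 23, 26, 27, 29, 30}


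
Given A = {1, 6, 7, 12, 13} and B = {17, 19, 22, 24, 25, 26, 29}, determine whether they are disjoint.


Disjoint means A ∩ B = ∅.
A ∩ B = ∅
A ∩ B = ∅, so A and B are disjoint.

Yes, A and B are disjoint


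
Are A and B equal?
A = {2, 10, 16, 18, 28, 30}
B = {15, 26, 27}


Two sets are equal iff they have exactly the same elements.
A = {2, 10, 16, 18, 28, 30}
B = {15, 26, 27}
Differences: {2, 10, 15, 16, 18, 26, 27, 28, 30}
A ≠ B

No, A ≠ B


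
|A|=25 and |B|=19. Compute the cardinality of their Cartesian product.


|A × B| = |A| × |B|
= 25 × 19
= 475

|A × B| = 475


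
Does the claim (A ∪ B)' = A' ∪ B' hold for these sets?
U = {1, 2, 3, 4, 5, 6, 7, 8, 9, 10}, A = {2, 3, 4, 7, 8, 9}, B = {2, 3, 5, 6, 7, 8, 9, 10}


LHS: A ∪ B = {2, 3, 4, 5, 6, 7, 8, 9, 10}
(A ∪ B)' = U \ (A ∪ B) = {1}
A' = {1, 5, 6, 10}, B' = {1, 4}
Claimed RHS: A' ∪ B' = {1, 4, 5, 6, 10}
Identity is INVALID: LHS = {1} but the RHS claimed here equals {1, 4, 5, 6, 10}. The correct form is (A ∪ B)' = A' ∩ B'.

Identity is invalid: (A ∪ B)' = {1} but A' ∪ B' = {1, 4, 5, 6, 10}. The correct De Morgan law is (A ∪ B)' = A' ∩ B'.


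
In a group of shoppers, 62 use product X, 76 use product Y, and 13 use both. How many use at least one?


|A ∪ B| = |A| + |B| - |A ∩ B|
= 62 + 76 - 13
= 125

|A ∪ B| = 125


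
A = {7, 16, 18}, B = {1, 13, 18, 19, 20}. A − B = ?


A \ B = elements in A but not in B
A = {7, 16, 18}
B = {1, 13, 18, 19, 20}
Remove from A any elements in B
A \ B = {7, 16}

A \ B = {7, 16}


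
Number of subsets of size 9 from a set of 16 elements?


C(n,k) = n! / (k!(n-k)!)
C(16,9) = 16! / (9!7!)
= 11440

C(16,9) = 11440


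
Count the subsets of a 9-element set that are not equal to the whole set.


Total subsets = 2^n = 2^9 = 512
Proper subsets exclude the set itself: 2^n - 1
= 512 - 1
= 511

Number of proper subsets = 511


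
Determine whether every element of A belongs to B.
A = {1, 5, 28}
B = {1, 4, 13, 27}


A ⊆ B means every element of A is in B.
Elements in A not in B: {5, 28}
So A ⊄ B.

No, A ⊄ B


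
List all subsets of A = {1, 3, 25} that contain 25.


A subset of A contains 25 iff the remaining 2 elements form any subset of A \ {25}.
Count: 2^(n-1) = 2^2 = 4
Subsets containing 25: {25}, {1, 25}, {3, 25}, {1, 3, 25}

Subsets containing 25 (4 total): {25}, {1, 25}, {3, 25}, {1, 3, 25}


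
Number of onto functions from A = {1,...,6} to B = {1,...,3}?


n = |A| = 6, k = |B| = 3. Surjections via inclusion-exclusion:
S(n,k) = Σ(-1)^i × C(k,i) × (k-i)^n, i=0 to k
i=0: (-1)^0×C(3,0)×3^6 = 729
i=1: (-1)^1×C(3,1)×2^6 = -192
i=2: (-1)^2×C(3,2)×1^6 = 3
i=3: (-1)^3×C(3,3)×0^6 = 0
Total = 540

Number of surjections = 540


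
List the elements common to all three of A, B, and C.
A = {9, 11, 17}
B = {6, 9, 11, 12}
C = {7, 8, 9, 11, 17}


A ∩ B = {9, 11}
(A ∩ B) ∩ C = {9, 11}

A ∩ B ∩ C = {9, 11}


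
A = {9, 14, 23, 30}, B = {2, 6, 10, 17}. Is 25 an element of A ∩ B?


A = {9, 14, 23, 30}, B = {2, 6, 10, 17}
A ∩ B = elements in both A and B
A ∩ B = ∅
Checking if 25 ∈ A ∩ B
25 is not in A ∩ B → False

25 ∉ A ∩ B


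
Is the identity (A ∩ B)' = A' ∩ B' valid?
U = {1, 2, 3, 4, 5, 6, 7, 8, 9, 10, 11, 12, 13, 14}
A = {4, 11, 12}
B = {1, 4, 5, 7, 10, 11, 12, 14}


LHS: A ∩ B = {4, 11, 12}
(A ∩ B)' = U \ (A ∩ B) = {1, 2, 3, 5, 6, 7, 8, 9, 10, 13, 14}
A' = {1, 2, 3, 5, 6, 7, 8, 9, 10, 13, 14}, B' = {2, 3, 6, 8, 9, 13}
Claimed RHS: A' ∩ B' = {2, 3, 6, 8, 9, 13}
Identity is INVALID: LHS = {1, 2, 3, 5, 6, 7, 8, 9, 10, 13, 14} but the RHS claimed here equals {2, 3, 6, 8, 9, 13}. The correct form is (A ∩ B)' = A' ∪ B'.

Identity is invalid: (A ∩ B)' = {1, 2, 3, 5, 6, 7, 8, 9, 10, 13, 14} but A' ∩ B' = {2, 3, 6, 8, 9, 13}. The correct De Morgan law is (A ∩ B)' = A' ∪ B'.


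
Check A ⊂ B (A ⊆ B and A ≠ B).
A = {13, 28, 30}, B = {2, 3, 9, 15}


A ⊂ B requires: A ⊆ B AND A ≠ B.
A ⊆ B? No
A ⊄ B, so A is not a proper subset.

No, A is not a proper subset of B


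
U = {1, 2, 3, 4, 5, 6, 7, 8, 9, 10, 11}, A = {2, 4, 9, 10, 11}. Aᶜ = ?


Aᶜ = U \ A = elements in U but not in A
U = {1, 2, 3, 4, 5, 6, 7, 8, 9, 10, 11}
A = {2, 4, 9, 10, 11}
Aᶜ = {1, 3, 5, 6, 7, 8}

Aᶜ = {1, 3, 5, 6, 7, 8}


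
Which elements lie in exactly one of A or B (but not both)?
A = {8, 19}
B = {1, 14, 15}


A △ B = (A \ B) ∪ (B \ A) = elements in exactly one of A or B
A \ B = {8, 19}
B \ A = {1, 14, 15}
A △ B = {1, 8, 14, 15, 19}

A △ B = {1, 8, 14, 15, 19}


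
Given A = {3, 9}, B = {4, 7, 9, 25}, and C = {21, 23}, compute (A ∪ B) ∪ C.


A ∪ B = {3, 4, 7, 9, 25}
(A ∪ B) ∪ C = {3, 4, 7, 9, 21, 23, 25}

A ∪ B ∪ C = {3, 4, 7, 9, 21, 23, 25}


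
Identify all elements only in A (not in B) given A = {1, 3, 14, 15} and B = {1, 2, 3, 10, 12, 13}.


A = {1, 3, 14, 15}
B = {1, 2, 3, 10, 12, 13}
Region: only in A (not in B)
Elements: {14, 15}

Elements only in A (not in B): {14, 15}


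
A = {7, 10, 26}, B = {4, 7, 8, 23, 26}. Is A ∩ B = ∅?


Disjoint means A ∩ B = ∅.
A ∩ B = {7, 26}
A ∩ B ≠ ∅, so A and B are NOT disjoint.

No, A and B are not disjoint (A ∩ B = {7, 26})


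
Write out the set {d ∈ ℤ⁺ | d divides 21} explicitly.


Checking each candidate:
Condition: positive divisors of 21
Result = {1, 3, 7, 21}

{1, 3, 7, 21}


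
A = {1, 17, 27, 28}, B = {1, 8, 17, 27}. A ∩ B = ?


A ∩ B = elements in both A and B
A = {1, 17, 27, 28}
B = {1, 8, 17, 27}
A ∩ B = {1, 17, 27}

A ∩ B = {1, 17, 27}


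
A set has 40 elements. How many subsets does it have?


Number of subsets = 2^n
= 2^40
= 1099511627776

|P(A)| = 1099511627776


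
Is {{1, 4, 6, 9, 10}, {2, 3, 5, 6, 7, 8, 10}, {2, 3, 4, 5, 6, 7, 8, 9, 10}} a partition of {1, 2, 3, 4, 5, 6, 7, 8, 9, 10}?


A partition requires: (1) non-empty parts, (2) pairwise disjoint, (3) union = U
Parts: {1, 4, 6, 9, 10}, {2, 3, 5, 6, 7, 8, 10}, {2, 3, 4, 5, 6, 7, 8, 9, 10}
Union of parts: {1, 2, 3, 4, 5, 6, 7, 8, 9, 10}
U = {1, 2, 3, 4, 5, 6, 7, 8, 9, 10}
All non-empty? True
Pairwise disjoint? False
Covers U? True

No, not a valid partition


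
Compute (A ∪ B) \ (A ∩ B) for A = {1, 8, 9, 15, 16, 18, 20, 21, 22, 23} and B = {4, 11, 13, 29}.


A △ B = (A \ B) ∪ (B \ A) = elements in exactly one of A or B
A \ B = {1, 8, 9, 15, 16, 18, 20, 21, 22, 23}
B \ A = {4, 11, 13, 29}
A △ B = {1, 4, 8, 9, 11, 13, 15, 16, 18, 20, 21, 22, 23, 29}

A △ B = {1, 4, 8, 9, 11, 13, 15, 16, 18, 20, 21, 22, 23, 29}


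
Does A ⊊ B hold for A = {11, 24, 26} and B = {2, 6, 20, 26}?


A ⊂ B requires: A ⊆ B AND A ≠ B.
A ⊆ B? No
A ⊄ B, so A is not a proper subset.

No, A is not a proper subset of B


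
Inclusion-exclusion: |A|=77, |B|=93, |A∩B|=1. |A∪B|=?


|A ∪ B| = |A| + |B| - |A ∩ B|
= 77 + 93 - 1
= 169

|A ∪ B| = 169


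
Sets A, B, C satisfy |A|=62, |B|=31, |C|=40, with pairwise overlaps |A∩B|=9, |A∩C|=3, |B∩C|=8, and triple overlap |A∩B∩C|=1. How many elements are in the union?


|A∪B∪C| = |A|+|B|+|C| - |A∩B|-|A∩C|-|B∩C| + |A∩B∩C|
= 62+31+40 - 9-3-8 + 1
= 133 - 20 + 1
= 114

|A ∪ B ∪ C| = 114


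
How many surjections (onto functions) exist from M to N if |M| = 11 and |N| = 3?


n = |M| = 11, k = |N| = 3. Surjections via inclusion-exclusion:
S(n,k) = Σ(-1)^i × C(k,i) × (k-i)^n, i=0 to k
i=0: (-1)^0×C(3,0)×3^11 = 177147
i=1: (-1)^1×C(3,1)×2^11 = -6144
i=2: (-1)^2×C(3,2)×1^11 = 3
i=3: (-1)^3×C(3,3)×0^11 = 0
Total = 171006

Number of surjections = 171006


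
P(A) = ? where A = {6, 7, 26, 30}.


|A| = 4, so |P(A)| = 2^4 = 16
Enumerate subsets by cardinality (0 to 4):
∅, {6}, {7}, {26}, {30}, {6, 7}, {6, 26}, {6, 30}, {7, 26}, {7, 30}, {26, 30}, {6, 7, 26}, {6, 7, 30}, {6, 26, 30}, {7, 26, 30}, {6, 7, 26, 30}

P(A) has 16 subsets: ∅, {6}, {7}, {26}, {30}, {6, 7}, {6, 26}, {6, 30}, {7, 26}, {7, 30}, {26, 30}, {6, 7, 26}, {6, 7, 30}, {6, 26, 30}, {7, 26, 30}, {6, 7, 26, 30}


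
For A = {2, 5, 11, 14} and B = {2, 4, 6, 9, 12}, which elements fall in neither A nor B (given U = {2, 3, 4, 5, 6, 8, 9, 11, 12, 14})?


A = {2, 5, 11, 14}
B = {2, 4, 6, 9, 12}
Region: in neither A nor B (given U = {2, 3, 4, 5, 6, 8, 9, 11, 12, 14})
Elements: {3, 8}

Elements in neither A nor B (given U = {2, 3, 4, 5, 6, 8, 9, 11, 12, 14}): {3, 8}


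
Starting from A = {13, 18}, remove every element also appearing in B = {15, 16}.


A \ B = elements in A but not in B
A = {13, 18}
B = {15, 16}
Remove from A any elements in B
A \ B = {13, 18}

A \ B = {13, 18}


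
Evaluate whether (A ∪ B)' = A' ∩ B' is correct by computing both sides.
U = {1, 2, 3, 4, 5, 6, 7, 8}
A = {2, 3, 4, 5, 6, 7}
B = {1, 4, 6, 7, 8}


LHS: A ∪ B = {1, 2, 3, 4, 5, 6, 7, 8}
(A ∪ B)' = U \ (A ∪ B) = ∅
A' = {1, 8}, B' = {2, 3, 5}
Claimed RHS: A' ∩ B' = ∅
Identity is VALID: LHS = RHS = ∅ ✓

Identity is valid. (A ∪ B)' = A' ∩ B' = ∅


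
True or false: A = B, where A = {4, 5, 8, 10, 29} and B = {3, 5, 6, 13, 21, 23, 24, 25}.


Two sets are equal iff they have exactly the same elements.
A = {4, 5, 8, 10, 29}
B = {3, 5, 6, 13, 21, 23, 24, 25}
Differences: {3, 4, 6, 8, 10, 13, 21, 23, 24, 25, 29}
A ≠ B

No, A ≠ B


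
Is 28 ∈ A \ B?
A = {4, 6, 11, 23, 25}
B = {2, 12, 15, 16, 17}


A = {4, 6, 11, 23, 25}, B = {2, 12, 15, 16, 17}
A \ B = elements in A but not in B
A \ B = {4, 6, 11, 23, 25}
Checking if 28 ∈ A \ B
28 is not in A \ B → False

28 ∉ A \ B


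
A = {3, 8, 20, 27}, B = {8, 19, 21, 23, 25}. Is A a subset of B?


A ⊆ B means every element of A is in B.
Elements in A not in B: {3, 20, 27}
So A ⊄ B.

No, A ⊄ B


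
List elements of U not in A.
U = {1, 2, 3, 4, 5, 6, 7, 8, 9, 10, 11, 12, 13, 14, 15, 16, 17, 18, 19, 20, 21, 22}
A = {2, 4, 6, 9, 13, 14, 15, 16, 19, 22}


Aᶜ = U \ A = elements in U but not in A
U = {1, 2, 3, 4, 5, 6, 7, 8, 9, 10, 11, 12, 13, 14, 15, 16, 17, 18, 19, 20, 21, 22}
A = {2, 4, 6, 9, 13, 14, 15, 16, 19, 22}
Aᶜ = {1, 3, 5, 7, 8, 10, 11, 12, 17, 18, 20, 21}

Aᶜ = {1, 3, 5, 7, 8, 10, 11, 12, 17, 18, 20, 21}


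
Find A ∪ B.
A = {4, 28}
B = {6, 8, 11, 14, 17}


A ∪ B = all elements in A or B (or both)
A = {4, 28}
B = {6, 8, 11, 14, 17}
A ∪ B = {4, 6, 8, 11, 14, 17, 28}

A ∪ B = {4, 6, 8, 11, 14, 17, 28}


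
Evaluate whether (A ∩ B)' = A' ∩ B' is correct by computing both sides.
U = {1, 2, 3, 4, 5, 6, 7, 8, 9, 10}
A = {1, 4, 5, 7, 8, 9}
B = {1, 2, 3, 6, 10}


LHS: A ∩ B = {1}
(A ∩ B)' = U \ (A ∩ B) = {2, 3, 4, 5, 6, 7, 8, 9, 10}
A' = {2, 3, 6, 10}, B' = {4, 5, 7, 8, 9}
Claimed RHS: A' ∩ B' = ∅
Identity is INVALID: LHS = {2, 3, 4, 5, 6, 7, 8, 9, 10} but the RHS claimed here equals ∅. The correct form is (A ∩ B)' = A' ∪ B'.

Identity is invalid: (A ∩ B)' = {2, 3, 4, 5, 6, 7, 8, 9, 10} but A' ∩ B' = ∅. The correct De Morgan law is (A ∩ B)' = A' ∪ B'.


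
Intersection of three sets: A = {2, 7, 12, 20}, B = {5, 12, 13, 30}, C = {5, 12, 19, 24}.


A ∩ B = {12}
(A ∩ B) ∩ C = {12}

A ∩ B ∩ C = {12}


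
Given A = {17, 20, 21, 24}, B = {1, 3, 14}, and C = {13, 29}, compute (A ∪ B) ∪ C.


A ∪ B = {1, 3, 14, 17, 20, 21, 24}
(A ∪ B) ∪ C = {1, 3, 13, 14, 17, 20, 21, 24, 29}

A ∪ B ∪ C = {1, 3, 13, 14, 17, 20, 21, 24, 29}


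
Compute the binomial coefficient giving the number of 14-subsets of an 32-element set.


C(n,k) = n! / (k!(n-k)!)
C(32,14) = 32! / (14!18!)
= 471435600

C(32,14) = 471435600


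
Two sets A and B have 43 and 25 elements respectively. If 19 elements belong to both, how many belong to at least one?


|A ∪ B| = |A| + |B| - |A ∩ B|
= 43 + 25 - 19
= 49

|A ∪ B| = 49


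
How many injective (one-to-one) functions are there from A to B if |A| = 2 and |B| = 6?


An injection sends each of |A| = 2 inputs to a distinct output in B.
# injections = |B|·(|B|-1)·…·(|B|-|A|+1) = 6! / (6 - 2)!
= 6 × 5
= 30

Number of injections = 30


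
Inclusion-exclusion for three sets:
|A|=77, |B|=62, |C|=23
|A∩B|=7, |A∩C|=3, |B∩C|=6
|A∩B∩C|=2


|A∪B∪C| = |A|+|B|+|C| - |A∩B|-|A∩C|-|B∩C| + |A∩B∩C|
= 77+62+23 - 7-3-6 + 2
= 162 - 16 + 2
= 148

|A ∪ B ∪ C| = 148


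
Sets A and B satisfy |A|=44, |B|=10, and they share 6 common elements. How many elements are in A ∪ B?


|A ∪ B| = |A| + |B| - |A ∩ B|
= 44 + 10 - 6
= 48

|A ∪ B| = 48


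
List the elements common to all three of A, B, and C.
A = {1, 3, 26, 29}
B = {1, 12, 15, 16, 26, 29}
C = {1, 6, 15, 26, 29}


A ∩ B = {1, 26, 29}
(A ∩ B) ∩ C = {1, 26, 29}

A ∩ B ∩ C = {1, 26, 29}


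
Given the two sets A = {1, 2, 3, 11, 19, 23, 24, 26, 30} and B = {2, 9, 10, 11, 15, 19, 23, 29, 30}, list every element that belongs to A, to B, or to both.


A ∪ B = all elements in A or B (or both)
A = {1, 2, 3, 11, 19, 23, 24, 26, 30}
B = {2, 9, 10, 11, 15, 19, 23, 29, 30}
A ∪ B = {1, 2, 3, 9, 10, 11, 15, 19, 23, 24, 26, 29, 30}

A ∪ B = {1, 2, 3, 9, 10, 11, 15, 19, 23, 24, 26, 29, 30}


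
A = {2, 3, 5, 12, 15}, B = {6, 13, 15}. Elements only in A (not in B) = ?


A = {2, 3, 5, 12, 15}
B = {6, 13, 15}
Region: only in A (not in B)
Elements: {2, 3, 5, 12}

Elements only in A (not in B): {2, 3, 5, 12}


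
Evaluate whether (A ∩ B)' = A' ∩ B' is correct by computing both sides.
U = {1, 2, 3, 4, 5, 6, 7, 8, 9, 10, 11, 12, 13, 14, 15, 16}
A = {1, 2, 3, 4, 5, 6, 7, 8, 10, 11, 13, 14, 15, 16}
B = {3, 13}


LHS: A ∩ B = {3, 13}
(A ∩ B)' = U \ (A ∩ B) = {1, 2, 4, 5, 6, 7, 8, 9, 10, 11, 12, 14, 15, 16}
A' = {9, 12}, B' = {1, 2, 4, 5, 6, 7, 8, 9, 10, 11, 12, 14, 15, 16}
Claimed RHS: A' ∩ B' = {9, 12}
Identity is INVALID: LHS = {1, 2, 4, 5, 6, 7, 8, 9, 10, 11, 12, 14, 15, 16} but the RHS claimed here equals {9, 12}. The correct form is (A ∩ B)' = A' ∪ B'.

Identity is invalid: (A ∩ B)' = {1, 2, 4, 5, 6, 7, 8, 9, 10, 11, 12, 14, 15, 16} but A' ∩ B' = {9, 12}. The correct De Morgan law is (A ∩ B)' = A' ∪ B'.


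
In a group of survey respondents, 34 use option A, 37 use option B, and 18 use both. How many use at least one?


|A ∪ B| = |A| + |B| - |A ∩ B|
= 34 + 37 - 18
= 53

|A ∪ B| = 53


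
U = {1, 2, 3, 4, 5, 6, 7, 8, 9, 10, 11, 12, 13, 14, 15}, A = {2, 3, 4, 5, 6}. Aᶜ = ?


Aᶜ = U \ A = elements in U but not in A
U = {1, 2, 3, 4, 5, 6, 7, 8, 9, 10, 11, 12, 13, 14, 15}
A = {2, 3, 4, 5, 6}
Aᶜ = {1, 7, 8, 9, 10, 11, 12, 13, 14, 15}

Aᶜ = {1, 7, 8, 9, 10, 11, 12, 13, 14, 15}


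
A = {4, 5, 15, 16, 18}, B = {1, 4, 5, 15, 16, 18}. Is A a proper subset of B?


A ⊂ B requires: A ⊆ B AND A ≠ B.
A ⊆ B? Yes
A = B? No
A ⊂ B: Yes (A is a proper subset of B)

Yes, A ⊂ B


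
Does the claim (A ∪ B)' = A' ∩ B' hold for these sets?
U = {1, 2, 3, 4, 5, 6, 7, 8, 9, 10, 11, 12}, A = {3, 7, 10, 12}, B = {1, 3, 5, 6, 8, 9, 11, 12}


LHS: A ∪ B = {1, 3, 5, 6, 7, 8, 9, 10, 11, 12}
(A ∪ B)' = U \ (A ∪ B) = {2, 4}
A' = {1, 2, 4, 5, 6, 8, 9, 11}, B' = {2, 4, 7, 10}
Claimed RHS: A' ∩ B' = {2, 4}
Identity is VALID: LHS = RHS = {2, 4} ✓

Identity is valid. (A ∪ B)' = A' ∩ B' = {2, 4}


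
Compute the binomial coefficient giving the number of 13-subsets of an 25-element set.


C(n,k) = n! / (k!(n-k)!)
C(25,13) = 25! / (13!12!)
= 5200300

C(25,13) = 5200300


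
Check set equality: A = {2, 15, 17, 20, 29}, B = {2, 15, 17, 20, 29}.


Two sets are equal iff they have exactly the same elements.
A = {2, 15, 17, 20, 29}
B = {2, 15, 17, 20, 29}
Same elements → A = B

Yes, A = B


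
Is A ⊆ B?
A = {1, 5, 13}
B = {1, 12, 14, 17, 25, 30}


A ⊆ B means every element of A is in B.
Elements in A not in B: {5, 13}
So A ⊄ B.

No, A ⊄ B


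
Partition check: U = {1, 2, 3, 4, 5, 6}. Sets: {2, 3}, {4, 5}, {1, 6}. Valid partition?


A partition requires: (1) non-empty parts, (2) pairwise disjoint, (3) union = U
Parts: {2, 3}, {4, 5}, {1, 6}
Union of parts: {1, 2, 3, 4, 5, 6}
U = {1, 2, 3, 4, 5, 6}
All non-empty? True
Pairwise disjoint? True
Covers U? True

Yes, valid partition


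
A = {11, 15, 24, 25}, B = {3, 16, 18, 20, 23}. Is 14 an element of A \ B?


A = {11, 15, 24, 25}, B = {3, 16, 18, 20, 23}
A \ B = elements in A but not in B
A \ B = {11, 15, 24, 25}
Checking if 14 ∈ A \ B
14 is not in A \ B → False

14 ∉ A \ B


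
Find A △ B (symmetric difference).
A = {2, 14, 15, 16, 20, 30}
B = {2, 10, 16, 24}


A △ B = (A \ B) ∪ (B \ A) = elements in exactly one of A or B
A \ B = {14, 15, 20, 30}
B \ A = {10, 24}
A △ B = {10, 14, 15, 20, 24, 30}

A △ B = {10, 14, 15, 20, 24, 30}


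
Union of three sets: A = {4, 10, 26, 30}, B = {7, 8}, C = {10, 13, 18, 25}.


A ∪ B = {4, 7, 8, 10, 26, 30}
(A ∪ B) ∪ C = {4, 7, 8, 10, 13, 18, 25, 26, 30}

A ∪ B ∪ C = {4, 7, 8, 10, 13, 18, 25, 26, 30}
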